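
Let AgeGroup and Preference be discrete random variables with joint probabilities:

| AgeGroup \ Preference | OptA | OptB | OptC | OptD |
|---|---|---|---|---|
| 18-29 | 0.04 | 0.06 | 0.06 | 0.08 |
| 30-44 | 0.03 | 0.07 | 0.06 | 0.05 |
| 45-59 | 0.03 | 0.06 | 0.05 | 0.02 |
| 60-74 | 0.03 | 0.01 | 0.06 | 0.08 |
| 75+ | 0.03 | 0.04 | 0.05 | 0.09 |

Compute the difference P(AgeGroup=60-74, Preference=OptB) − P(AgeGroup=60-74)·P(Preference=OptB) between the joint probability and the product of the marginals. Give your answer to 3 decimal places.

P(AgeGroup=60-74) = 0.03 + 0.01 + 0.06 + 0.08 = 0.18.
P(Preference=OptB) = 0.06 + 0.07 + 0.06 + 0.01 + 0.04 = 0.24.
P(AgeGroup=60-74, Preference=OptB) − P(AgeGroup=60-74)P(Preference=OptB) = 0.01 − 0.18×0.24 = -0.033.

-0.033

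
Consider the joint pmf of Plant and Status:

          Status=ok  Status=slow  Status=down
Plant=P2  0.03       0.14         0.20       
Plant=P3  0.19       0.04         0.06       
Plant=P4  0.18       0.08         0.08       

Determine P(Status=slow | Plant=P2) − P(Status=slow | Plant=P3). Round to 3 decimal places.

0.240

P(Plant=P2) = 0.03 + 0.14 + 0.20 = 0.37; P(Status=slow | Plant=P2) = 0.14/0.37 = 0.3784.
P(Plant=P3) = 0.19 + 0.04 + 0.06 = 0.29; P(Status=slow | Plant=P3) = 0.04/0.29 = 0.1379.
Difference = 0.240.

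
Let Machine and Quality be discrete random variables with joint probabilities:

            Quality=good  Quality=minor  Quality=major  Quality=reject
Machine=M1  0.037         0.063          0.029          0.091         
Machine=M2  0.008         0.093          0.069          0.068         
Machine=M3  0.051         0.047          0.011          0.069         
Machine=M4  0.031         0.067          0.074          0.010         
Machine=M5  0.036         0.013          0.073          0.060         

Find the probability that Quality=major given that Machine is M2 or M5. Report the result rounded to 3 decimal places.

P(Machine=M2) = 0.008 + 0.093 + 0.069 + 0.068 = 0.238.
P(Machine=M5) = 0.036 + 0.013 + 0.073 + 0.060 = 0.182.
P(Machine ∈ {M2, M5}) = 0.238 + 0.182 = 0.420; P(Quality=major, Machine ∈ {M2, M5}) = 0.069 + 0.073 = 0.142.
P(Quality=major | Machine ∈ {M2, M5}) = 0.142/0.420 = 0.338.

0.338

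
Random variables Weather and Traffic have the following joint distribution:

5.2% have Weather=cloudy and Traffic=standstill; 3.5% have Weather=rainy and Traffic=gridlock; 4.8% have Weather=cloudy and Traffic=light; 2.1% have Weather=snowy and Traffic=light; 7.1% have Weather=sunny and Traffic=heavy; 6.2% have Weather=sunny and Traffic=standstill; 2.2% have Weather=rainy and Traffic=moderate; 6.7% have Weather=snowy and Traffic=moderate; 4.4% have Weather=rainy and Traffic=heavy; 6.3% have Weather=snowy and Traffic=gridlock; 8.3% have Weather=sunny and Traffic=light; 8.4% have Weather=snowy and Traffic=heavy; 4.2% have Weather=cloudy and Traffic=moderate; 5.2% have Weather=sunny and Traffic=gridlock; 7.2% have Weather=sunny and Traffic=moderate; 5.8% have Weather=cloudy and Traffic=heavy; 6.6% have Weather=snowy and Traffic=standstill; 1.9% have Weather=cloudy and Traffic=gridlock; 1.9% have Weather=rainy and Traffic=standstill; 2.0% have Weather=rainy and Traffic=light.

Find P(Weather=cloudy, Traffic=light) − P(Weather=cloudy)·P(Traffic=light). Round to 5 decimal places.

P(Weather=cloudy) = 0.048 + 0.042 + 0.058 + 0.019 + 0.052 = 0.219.
P(Traffic=light) = 0.083 + 0.048 + 0.020 + 0.021 = 0.172.
P(Weather=cloudy, Traffic=light) − P(Weather=cloudy)P(Traffic=light) = 0.048 − 0.219×0.172 = 0.01033.

0.01033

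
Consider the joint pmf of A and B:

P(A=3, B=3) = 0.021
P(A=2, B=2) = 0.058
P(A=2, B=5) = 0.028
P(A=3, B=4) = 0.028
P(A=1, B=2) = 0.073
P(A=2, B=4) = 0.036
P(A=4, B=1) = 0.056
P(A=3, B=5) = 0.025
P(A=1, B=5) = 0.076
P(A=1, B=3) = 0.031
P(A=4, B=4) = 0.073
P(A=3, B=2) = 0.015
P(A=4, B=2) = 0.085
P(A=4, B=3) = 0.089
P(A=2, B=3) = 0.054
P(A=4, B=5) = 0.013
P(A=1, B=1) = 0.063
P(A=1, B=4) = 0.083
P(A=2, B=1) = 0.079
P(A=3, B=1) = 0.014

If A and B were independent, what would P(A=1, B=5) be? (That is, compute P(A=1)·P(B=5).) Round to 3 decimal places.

0.046

P(A=1) = 0.063 + 0.073 + 0.031 + 0.083 + 0.076 = 0.326.
P(B=5) = 0.076 + 0.028 + 0.025 + 0.013 = 0.142.
Product: 0.326 × 0.142 = 0.046.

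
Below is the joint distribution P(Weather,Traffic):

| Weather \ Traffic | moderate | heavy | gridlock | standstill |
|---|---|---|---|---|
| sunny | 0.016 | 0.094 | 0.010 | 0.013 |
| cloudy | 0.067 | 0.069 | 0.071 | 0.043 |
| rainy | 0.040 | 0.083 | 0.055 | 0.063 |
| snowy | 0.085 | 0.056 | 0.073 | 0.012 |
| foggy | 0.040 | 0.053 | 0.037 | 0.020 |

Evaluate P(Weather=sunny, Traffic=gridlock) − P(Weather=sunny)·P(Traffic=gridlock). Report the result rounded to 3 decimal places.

P(Weather=sunny) = 0.016 + 0.094 + 0.010 + 0.013 = 0.133.
P(Traffic=gridlock) = 0.010 + 0.071 + 0.055 + 0.073 + 0.037 = 0.246.
P(Weather=sunny, Traffic=gridlock) − P(Weather=sunny)P(Traffic=gridlock) = 0.010 − 0.133×0.246 = -0.023.

-0.023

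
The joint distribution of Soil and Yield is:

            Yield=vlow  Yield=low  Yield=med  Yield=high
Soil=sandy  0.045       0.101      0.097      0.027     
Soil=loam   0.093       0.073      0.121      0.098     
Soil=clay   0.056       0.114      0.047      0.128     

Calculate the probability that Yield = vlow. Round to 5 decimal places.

0.19400

P(Yield=vlow) = 0.045 + 0.093 + 0.056 = 0.194.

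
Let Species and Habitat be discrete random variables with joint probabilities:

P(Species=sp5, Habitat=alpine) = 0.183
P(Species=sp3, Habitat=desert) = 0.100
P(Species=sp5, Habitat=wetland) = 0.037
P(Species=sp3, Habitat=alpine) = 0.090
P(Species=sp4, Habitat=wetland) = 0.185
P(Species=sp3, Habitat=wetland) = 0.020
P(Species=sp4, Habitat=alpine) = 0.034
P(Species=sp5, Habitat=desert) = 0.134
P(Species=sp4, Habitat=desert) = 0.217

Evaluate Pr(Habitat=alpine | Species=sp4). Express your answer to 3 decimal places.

0.078

P(Species=sp4) = 0.185 + 0.217 + 0.034 = 0.436.
P(Habitat=alpine | Species=sp4) = 0.034/0.436 = 0.078.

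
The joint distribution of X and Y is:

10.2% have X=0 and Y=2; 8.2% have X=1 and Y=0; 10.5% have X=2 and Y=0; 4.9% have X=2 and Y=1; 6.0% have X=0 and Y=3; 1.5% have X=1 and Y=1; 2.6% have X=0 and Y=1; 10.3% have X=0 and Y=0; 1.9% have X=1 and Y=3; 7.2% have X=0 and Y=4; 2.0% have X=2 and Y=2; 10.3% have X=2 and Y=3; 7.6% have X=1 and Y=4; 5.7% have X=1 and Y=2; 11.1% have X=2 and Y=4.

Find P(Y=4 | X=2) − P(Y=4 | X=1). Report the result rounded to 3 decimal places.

-0.019

P(X=2) = 0.105 + 0.049 + 0.020 + 0.103 + 0.111 = 0.388; P(Y=4 | X=2) = 0.111/0.388 = 0.2861.
P(X=1) = 0.082 + 0.015 + 0.057 + 0.019 + 0.076 = 0.249; P(Y=4 | X=1) = 0.076/0.249 = 0.3052.
Difference = -0.019.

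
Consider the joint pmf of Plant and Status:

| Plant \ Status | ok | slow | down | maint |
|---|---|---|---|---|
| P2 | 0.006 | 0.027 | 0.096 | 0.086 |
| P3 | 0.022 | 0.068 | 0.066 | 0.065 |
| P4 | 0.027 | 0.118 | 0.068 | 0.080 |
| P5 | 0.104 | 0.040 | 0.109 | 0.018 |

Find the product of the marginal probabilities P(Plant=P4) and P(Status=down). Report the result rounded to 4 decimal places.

P(Plant=P4) = 0.027 + 0.118 + 0.068 + 0.080 = 0.293.
P(Status=down) = 0.096 + 0.066 + 0.068 + 0.109 = 0.339.
Product: 0.293 × 0.339 = 0.0993.

0.0993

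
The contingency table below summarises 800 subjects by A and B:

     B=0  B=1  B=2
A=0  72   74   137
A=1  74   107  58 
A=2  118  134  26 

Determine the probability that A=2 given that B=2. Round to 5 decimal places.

Total with B=2: 137 + 58 + 26 = 221.
P(A=2 | B=2) = 26/221 = 0.11765.

0.11765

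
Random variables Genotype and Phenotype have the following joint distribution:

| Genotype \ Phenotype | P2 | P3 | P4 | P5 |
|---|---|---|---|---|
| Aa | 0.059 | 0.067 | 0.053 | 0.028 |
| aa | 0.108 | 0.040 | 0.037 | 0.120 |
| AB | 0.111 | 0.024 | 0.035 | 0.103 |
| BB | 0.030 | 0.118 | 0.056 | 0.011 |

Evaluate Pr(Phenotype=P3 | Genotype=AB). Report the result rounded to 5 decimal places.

0.08791

P(Genotype=AB) = 0.111 + 0.024 + 0.035 + 0.103 = 0.273.
P(Phenotype=P3 | Genotype=AB) = 0.024/0.273 = 0.08791.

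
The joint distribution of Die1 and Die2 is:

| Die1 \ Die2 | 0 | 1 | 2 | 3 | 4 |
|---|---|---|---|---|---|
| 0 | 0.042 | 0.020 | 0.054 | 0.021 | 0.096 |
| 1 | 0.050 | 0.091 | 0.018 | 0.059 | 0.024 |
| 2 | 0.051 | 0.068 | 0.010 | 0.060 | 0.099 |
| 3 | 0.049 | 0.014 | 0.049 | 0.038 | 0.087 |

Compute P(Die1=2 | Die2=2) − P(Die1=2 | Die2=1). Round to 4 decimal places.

-0.2760

P(Die2=2) = 0.054 + 0.018 + 0.010 + 0.049 = 0.131; P(Die1=2 | Die2=2) = 0.010/0.131 = 0.07634.
P(Die2=1) = 0.020 + 0.091 + 0.068 + 0.014 = 0.193; P(Die1=2 | Die2=1) = 0.068/0.193 = 0.35233.
Difference = -0.2760.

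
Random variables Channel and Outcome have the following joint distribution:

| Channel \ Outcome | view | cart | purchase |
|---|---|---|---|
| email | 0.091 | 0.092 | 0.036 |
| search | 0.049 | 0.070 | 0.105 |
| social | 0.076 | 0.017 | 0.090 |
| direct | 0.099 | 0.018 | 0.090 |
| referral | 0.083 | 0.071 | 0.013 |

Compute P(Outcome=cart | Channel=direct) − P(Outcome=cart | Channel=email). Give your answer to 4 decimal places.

P(Channel=direct) = 0.099 + 0.018 + 0.090 = 0.207; P(Outcome=cart | Channel=direct) = 0.018/0.207 = 0.08696.
P(Channel=email) = 0.091 + 0.092 + 0.036 = 0.219; P(Outcome=cart | Channel=email) = 0.092/0.219 = 0.42009.
Difference = -0.3331.

-0.3331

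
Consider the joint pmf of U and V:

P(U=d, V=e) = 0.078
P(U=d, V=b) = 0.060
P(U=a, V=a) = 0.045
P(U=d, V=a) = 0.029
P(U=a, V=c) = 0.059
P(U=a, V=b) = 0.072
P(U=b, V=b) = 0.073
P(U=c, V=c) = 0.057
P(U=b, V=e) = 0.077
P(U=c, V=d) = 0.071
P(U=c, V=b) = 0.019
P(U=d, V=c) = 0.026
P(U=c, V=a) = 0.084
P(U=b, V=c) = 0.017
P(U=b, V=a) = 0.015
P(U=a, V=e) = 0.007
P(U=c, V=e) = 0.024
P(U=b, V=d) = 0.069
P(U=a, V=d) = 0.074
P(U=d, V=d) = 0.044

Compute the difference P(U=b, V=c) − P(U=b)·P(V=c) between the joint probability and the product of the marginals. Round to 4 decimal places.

-0.0229

P(U=b) = 0.015 + 0.073 + 0.017 + 0.069 + 0.077 = 0.251.
P(V=c) = 0.059 + 0.017 + 0.057 + 0.026 = 0.159.
P(U=b, V=c) − P(U=b)P(V=c) = 0.017 − 0.251×0.159 = -0.0229.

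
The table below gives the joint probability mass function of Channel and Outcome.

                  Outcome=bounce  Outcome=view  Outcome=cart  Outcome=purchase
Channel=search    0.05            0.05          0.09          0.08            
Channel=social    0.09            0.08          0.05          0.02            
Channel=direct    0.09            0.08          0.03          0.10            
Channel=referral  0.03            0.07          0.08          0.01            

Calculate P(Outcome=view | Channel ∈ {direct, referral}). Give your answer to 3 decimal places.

0.306

P(Channel=direct) = 0.09 + 0.08 + 0.03 + 0.10 = 0.30.
P(Channel=referral) = 0.03 + 0.07 + 0.08 + 0.01 = 0.19.
P(Channel ∈ {direct, referral}) = 0.30 + 0.19 = 0.49; P(Outcome=view, Channel ∈ {direct, referral}) = 0.08 + 0.07 = 0.15.
P(Outcome=view | Channel ∈ {direct, referral}) = 0.15/0.49 = 0.306.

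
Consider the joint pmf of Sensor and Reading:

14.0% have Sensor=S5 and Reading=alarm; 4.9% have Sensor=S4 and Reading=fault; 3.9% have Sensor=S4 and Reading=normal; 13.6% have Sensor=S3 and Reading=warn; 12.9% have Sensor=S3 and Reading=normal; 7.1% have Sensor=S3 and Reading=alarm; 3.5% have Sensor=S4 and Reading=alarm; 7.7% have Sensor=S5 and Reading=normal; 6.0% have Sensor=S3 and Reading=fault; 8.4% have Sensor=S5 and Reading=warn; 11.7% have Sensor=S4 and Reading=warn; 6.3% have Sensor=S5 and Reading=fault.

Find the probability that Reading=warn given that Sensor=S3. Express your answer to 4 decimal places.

0.3434

P(Sensor=S3) = 0.129 + 0.136 + 0.071 + 0.060 = 0.396.
P(Reading=warn | Sensor=S3) = 0.136/0.396 = 0.3434.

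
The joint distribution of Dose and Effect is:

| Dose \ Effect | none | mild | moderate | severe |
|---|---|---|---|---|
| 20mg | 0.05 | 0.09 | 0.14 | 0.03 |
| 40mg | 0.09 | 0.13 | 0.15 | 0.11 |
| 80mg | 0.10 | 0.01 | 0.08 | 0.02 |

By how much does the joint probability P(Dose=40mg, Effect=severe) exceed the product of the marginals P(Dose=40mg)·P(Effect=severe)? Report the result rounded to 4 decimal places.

P(Dose=40mg) = 0.09 + 0.13 + 0.15 + 0.11 = 0.48.
P(Effect=severe) = 0.03 + 0.11 + 0.02 = 0.16.
P(Dose=40mg, Effect=severe) − P(Dose=40mg)P(Effect=severe) = 0.11 − 0.48×0.16 = 0.0332.

0.0332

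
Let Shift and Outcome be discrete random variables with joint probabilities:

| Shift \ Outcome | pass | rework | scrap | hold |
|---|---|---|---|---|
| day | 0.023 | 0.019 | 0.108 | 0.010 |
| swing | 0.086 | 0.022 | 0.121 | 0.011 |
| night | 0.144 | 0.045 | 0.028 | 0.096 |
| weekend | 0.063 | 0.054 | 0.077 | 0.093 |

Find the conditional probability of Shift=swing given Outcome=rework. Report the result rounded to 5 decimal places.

0.15714

P(Outcome=rework) = 0.019 + 0.022 + 0.045 + 0.054 = 0.140.
P(Shift=swing | Outcome=rework) = 0.022/0.140 = 0.15714.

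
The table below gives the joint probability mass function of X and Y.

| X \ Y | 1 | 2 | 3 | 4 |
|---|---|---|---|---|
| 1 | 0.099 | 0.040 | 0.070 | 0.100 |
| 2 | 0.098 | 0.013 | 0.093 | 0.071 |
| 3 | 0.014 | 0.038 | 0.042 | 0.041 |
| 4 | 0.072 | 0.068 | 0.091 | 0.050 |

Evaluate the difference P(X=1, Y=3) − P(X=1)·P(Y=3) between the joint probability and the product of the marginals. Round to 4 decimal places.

-0.0215

P(X=1) = 0.099 + 0.040 + 0.070 + 0.100 = 0.309.
P(Y=3) = 0.070 + 0.093 + 0.042 + 0.091 = 0.296.
P(X=1, Y=3) − P(X=1)P(Y=3) = 0.070 − 0.309×0.296 = -0.0215.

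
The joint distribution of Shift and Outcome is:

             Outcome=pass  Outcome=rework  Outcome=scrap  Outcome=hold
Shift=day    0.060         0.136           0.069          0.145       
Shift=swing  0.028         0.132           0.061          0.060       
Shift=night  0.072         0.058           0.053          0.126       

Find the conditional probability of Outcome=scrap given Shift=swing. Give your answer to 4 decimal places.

0.2171

P(Shift=swing) = 0.028 + 0.132 + 0.061 + 0.060 = 0.281.
P(Outcome=scrap | Shift=swing) = 0.061/0.281 = 0.2171.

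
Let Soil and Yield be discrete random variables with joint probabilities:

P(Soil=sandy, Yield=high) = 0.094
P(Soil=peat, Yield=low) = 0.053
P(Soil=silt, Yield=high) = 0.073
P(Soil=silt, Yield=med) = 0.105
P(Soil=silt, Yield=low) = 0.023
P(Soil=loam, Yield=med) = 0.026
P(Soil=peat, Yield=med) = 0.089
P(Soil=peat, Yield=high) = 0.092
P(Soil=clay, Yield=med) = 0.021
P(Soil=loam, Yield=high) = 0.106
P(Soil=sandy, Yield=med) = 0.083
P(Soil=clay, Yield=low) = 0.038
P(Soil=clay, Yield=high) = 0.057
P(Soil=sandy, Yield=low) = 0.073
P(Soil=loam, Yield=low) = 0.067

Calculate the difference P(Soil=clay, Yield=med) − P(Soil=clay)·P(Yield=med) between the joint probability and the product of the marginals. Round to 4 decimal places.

-0.0166

P(Soil=clay) = 0.038 + 0.021 + 0.057 = 0.116.
P(Yield=med) = 0.083 + 0.026 + 0.021 + 0.105 + 0.089 = 0.324.
P(Soil=clay, Yield=med) − P(Soil=clay)P(Yield=med) = 0.021 − 0.116×0.324 = -0.0166.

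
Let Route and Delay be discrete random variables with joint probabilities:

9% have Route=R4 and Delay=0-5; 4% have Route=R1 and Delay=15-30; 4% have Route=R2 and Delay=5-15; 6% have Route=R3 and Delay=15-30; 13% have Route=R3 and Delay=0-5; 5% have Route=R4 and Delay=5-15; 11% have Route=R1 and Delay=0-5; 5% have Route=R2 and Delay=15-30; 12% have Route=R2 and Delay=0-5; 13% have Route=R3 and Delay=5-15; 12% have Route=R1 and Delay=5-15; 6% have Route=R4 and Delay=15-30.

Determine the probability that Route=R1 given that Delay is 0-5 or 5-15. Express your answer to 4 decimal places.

0.2911

P(Delay=0-5) = 0.11 + 0.12 + 0.13 + 0.09 = 0.45.
P(Delay=5-15) = 0.12 + 0.04 + 0.13 + 0.05 = 0.34.
P(Delay ∈ {0-5, 5-15}) = 0.45 + 0.34 = 0.79; P(Route=R1, Delay ∈ {0-5, 5-15}) = 0.11 + 0.12 = 0.23.
P(Route=R1 | Delay ∈ {0-5, 5-15}) = 0.23/0.79 = 0.2911.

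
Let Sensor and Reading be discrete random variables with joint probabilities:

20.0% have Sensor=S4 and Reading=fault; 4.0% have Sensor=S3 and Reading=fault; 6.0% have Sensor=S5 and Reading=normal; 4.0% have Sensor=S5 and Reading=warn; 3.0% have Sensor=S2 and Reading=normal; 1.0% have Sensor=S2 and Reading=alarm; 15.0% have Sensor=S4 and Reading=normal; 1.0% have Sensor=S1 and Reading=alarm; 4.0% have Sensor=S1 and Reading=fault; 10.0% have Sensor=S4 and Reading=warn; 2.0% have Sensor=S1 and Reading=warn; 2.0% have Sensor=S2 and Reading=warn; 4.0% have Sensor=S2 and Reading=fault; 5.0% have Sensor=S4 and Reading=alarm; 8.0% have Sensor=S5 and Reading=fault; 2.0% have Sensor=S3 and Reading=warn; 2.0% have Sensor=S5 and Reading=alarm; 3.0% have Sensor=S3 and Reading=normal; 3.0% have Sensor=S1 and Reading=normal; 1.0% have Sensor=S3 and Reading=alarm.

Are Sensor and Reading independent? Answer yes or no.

yes

Every cell satisfies P(Sensor,Reading) = P(Sensor)·P(Reading). For instance P(Sensor=S4) = 0.500, P(Reading=warn) = 0.200, and 0.500×0.200 = 0.100 matches the joint entry. So Sensor and Reading are independent.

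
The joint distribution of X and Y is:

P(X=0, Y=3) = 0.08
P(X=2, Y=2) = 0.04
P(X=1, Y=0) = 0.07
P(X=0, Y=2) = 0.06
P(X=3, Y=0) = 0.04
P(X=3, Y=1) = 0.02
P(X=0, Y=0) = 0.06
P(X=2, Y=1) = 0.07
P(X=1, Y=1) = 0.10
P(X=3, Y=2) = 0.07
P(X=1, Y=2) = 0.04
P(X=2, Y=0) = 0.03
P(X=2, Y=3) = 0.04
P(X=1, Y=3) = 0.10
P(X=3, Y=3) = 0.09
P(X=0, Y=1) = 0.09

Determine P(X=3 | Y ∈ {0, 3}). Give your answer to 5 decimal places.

0.25490

P(Y=0) = 0.06 + 0.07 + 0.03 + 0.04 = 0.20.
P(Y=3) = 0.08 + 0.10 + 0.04 + 0.09 = 0.31.
P(Y ∈ {0, 3}) = 0.20 + 0.31 = 0.51; P(X=3, Y ∈ {0, 3}) = 0.04 + 0.09 = 0.13.
P(X=3 | Y ∈ {0, 3}) = 0.13/0.51 = 0.25490.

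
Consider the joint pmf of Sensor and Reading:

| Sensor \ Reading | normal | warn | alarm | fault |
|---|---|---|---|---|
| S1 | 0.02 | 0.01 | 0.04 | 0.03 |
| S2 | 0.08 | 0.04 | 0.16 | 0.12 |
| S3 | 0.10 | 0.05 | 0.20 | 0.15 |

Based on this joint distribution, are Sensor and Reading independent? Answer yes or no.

Every cell satisfies P(Sensor,Reading) = P(Sensor)·P(Reading). For instance P(Sensor=S1) = 0.10, P(Reading=normal) = 0.20, and 0.10×0.20 = 0.02 matches the joint entry. So Sensor and Reading are independent.

yes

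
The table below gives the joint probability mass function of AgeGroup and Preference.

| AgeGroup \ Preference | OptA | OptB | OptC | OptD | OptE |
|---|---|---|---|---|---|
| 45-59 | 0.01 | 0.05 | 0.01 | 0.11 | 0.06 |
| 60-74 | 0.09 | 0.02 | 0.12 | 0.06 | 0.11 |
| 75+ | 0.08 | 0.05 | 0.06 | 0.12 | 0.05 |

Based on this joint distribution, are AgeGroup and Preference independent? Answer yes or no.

P(AgeGroup=60-74) = 0.40 and P(Preference=OptD) = 0.29, so their product is 0.1160, but P(AgeGroup=60-74, Preference=OptD) = 0.06. Since these differ, AgeGroup and Preference are not independent.

no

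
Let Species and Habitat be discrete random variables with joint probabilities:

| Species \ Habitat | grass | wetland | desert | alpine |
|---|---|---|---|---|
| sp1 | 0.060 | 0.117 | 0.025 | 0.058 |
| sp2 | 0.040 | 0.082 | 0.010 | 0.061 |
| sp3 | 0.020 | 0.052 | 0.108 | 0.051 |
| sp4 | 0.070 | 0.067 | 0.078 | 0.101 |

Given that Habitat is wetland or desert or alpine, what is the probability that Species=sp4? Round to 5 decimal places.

0.30370

P(Habitat=wetland) = 0.117 + 0.082 + 0.052 + 0.067 = 0.318.
P(Habitat=desert) = 0.025 + 0.010 + 0.108 + 0.078 = 0.221.
P(Habitat=alpine) = 0.058 + 0.061 + 0.051 + 0.101 = 0.271.
P(Habitat ∈ {wetland, desert, alpine}) = 0.318 + 0.221 + 0.271 = 0.810; P(Species=sp4, Habitat ∈ {wetland, desert, alpine}) = 0.067 + 0.078 + 0.101 = 0.246.
P(Species=sp4 | Habitat ∈ {wetland, desert, alpine}) = 0.246/0.810 = 0.30370.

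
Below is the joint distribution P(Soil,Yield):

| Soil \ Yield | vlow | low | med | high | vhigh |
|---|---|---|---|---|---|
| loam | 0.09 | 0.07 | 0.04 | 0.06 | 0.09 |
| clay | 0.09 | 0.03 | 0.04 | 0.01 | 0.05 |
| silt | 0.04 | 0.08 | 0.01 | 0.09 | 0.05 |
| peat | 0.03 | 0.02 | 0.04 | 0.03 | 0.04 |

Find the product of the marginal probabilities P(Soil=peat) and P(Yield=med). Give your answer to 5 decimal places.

0.02080

P(Soil=peat) = 0.03 + 0.02 + 0.04 + 0.03 + 0.04 = 0.16.
P(Yield=med) = 0.04 + 0.04 + 0.01 + 0.04 = 0.13.
Product: 0.16 × 0.13 = 0.02080.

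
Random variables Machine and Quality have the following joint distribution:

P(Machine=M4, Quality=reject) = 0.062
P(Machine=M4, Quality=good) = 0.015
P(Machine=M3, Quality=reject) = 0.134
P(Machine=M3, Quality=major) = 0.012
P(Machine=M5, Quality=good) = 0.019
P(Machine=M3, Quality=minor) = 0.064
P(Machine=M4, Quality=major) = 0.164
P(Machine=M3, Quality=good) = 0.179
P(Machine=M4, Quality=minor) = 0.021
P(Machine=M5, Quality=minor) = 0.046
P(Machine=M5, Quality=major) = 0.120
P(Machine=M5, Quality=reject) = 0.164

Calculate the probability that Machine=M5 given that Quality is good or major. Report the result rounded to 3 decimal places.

P(Quality=good) = 0.179 + 0.015 + 0.019 = 0.213.
P(Quality=major) = 0.012 + 0.164 + 0.120 = 0.296.
P(Quality ∈ {good, major}) = 0.213 + 0.296 = 0.509; P(Machine=M5, Quality ∈ {good, major}) = 0.019 + 0.120 = 0.139.
P(Machine=M5 | Quality ∈ {good, major}) = 0.139/0.509 = 0.273.

0.273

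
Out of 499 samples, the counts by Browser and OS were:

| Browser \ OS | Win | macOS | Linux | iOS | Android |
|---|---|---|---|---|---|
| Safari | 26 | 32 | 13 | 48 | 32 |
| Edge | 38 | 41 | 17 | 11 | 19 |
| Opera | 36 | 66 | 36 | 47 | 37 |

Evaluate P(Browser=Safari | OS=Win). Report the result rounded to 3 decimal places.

Total with OS=Win: 26 + 38 + 36 = 100.
P(Browser=Safari | OS=Win) = 26/100 = 0.260.

0.260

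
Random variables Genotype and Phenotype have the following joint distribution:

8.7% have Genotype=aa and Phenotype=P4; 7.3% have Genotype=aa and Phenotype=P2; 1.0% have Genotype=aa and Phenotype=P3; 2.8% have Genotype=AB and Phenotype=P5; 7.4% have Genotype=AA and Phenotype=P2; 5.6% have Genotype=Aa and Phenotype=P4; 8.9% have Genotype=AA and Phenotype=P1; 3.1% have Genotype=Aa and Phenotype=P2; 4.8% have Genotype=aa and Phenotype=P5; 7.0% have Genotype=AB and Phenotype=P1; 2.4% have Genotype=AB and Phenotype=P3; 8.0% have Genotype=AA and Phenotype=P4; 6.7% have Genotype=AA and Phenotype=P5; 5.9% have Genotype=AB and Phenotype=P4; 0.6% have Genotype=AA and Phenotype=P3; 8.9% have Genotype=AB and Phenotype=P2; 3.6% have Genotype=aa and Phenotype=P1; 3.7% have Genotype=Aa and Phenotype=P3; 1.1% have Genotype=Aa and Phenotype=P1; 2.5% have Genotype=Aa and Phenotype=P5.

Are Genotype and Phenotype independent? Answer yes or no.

P(Genotype=Aa) = 0.160 and P(Phenotype=P3) = 0.077, so their product is 0.01232, but P(Genotype=Aa, Phenotype=P3) = 0.037. Since these differ, Genotype and Phenotype are not independent.

no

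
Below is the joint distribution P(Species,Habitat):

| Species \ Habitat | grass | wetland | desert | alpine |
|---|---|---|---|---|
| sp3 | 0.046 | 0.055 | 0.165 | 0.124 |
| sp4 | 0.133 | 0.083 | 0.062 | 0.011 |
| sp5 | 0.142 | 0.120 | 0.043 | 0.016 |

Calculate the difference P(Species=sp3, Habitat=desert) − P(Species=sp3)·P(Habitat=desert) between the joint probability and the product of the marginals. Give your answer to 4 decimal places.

0.0597

P(Species=sp3) = 0.046 + 0.055 + 0.165 + 0.124 = 0.390.
P(Habitat=desert) = 0.165 + 0.062 + 0.043 = 0.270.
P(Species=sp3, Habitat=desert) − P(Species=sp3)P(Habitat=desert) = 0.165 − 0.390×0.270 = 0.0597.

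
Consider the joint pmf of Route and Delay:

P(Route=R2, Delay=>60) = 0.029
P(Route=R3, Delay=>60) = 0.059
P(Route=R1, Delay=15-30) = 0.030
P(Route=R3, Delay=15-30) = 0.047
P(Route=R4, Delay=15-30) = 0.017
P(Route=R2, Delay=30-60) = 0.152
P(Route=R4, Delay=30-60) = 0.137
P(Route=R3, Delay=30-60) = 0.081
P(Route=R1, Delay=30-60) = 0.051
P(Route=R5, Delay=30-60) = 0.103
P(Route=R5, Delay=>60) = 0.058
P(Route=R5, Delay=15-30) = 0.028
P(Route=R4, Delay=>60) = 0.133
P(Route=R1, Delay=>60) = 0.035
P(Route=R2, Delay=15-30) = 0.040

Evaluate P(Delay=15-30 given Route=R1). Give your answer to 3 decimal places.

P(Route=R1) = 0.030 + 0.051 + 0.035 = 0.116.
P(Delay=15-30 | Route=R1) = 0.030/0.116 = 0.259.

0.259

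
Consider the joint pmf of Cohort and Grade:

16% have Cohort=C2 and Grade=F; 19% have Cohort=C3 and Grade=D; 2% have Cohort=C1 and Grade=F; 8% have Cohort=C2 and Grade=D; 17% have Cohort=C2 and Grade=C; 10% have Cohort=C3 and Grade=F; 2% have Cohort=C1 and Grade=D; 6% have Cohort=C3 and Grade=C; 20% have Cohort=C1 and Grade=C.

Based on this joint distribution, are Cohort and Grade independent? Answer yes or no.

P(Cohort=C1) = 0.24 and P(Grade=C) = 0.43, so their product is 0.1032, but P(Cohort=C1, Grade=C) = 0.20. Since these differ, Cohort and Grade are not independent.

no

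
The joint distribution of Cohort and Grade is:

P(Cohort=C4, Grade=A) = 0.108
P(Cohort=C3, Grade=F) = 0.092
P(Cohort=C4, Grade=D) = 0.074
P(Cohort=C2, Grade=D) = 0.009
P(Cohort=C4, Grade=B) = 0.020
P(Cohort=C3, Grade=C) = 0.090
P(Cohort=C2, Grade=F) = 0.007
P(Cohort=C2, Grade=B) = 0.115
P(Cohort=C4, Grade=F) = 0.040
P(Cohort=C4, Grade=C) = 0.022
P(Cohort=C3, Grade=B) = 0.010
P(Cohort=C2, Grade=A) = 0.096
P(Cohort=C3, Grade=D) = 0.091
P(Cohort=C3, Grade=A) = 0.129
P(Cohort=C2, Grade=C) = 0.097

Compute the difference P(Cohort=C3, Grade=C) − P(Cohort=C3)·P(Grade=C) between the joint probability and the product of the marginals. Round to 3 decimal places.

P(Cohort=C3) = 0.129 + 0.010 + 0.090 + 0.091 + 0.092 = 0.412.
P(Grade=C) = 0.097 + 0.090 + 0.022 = 0.209.
P(Cohort=C3, Grade=C) − P(Cohort=C3)P(Grade=C) = 0.090 − 0.412×0.209 = 0.004.

0.004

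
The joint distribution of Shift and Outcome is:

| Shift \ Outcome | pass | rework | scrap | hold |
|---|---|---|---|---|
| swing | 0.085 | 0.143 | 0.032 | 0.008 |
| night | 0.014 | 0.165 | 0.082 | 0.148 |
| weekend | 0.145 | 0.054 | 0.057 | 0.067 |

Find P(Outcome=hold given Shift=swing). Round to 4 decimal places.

0.0299

P(Shift=swing) = 0.085 + 0.143 + 0.032 + 0.008 = 0.268.
P(Outcome=hold | Shift=swing) = 0.008/0.268 = 0.0299.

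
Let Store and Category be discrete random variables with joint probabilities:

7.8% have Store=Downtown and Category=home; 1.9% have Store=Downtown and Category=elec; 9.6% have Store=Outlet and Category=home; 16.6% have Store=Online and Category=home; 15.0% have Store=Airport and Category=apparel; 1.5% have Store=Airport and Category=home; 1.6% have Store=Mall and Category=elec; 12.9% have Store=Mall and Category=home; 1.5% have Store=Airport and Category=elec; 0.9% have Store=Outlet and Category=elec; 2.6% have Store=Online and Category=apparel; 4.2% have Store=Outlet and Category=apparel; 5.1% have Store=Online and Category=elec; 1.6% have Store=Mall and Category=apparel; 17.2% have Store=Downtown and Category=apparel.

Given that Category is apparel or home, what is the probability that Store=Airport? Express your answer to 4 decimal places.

P(Category=apparel) = 0.172 + 0.016 + 0.150 + 0.042 + 0.026 = 0.406.
P(Category=home) = 0.078 + 0.129 + 0.015 + 0.096 + 0.166 = 0.484.
P(Category ∈ {apparel, home}) = 0.406 + 0.484 = 0.890; P(Store=Airport, Category ∈ {apparel, home}) = 0.150 + 0.015 = 0.165.
P(Store=Airport | Category ∈ {apparel, home}) = 0.165/0.890 = 0.1854.

0.1854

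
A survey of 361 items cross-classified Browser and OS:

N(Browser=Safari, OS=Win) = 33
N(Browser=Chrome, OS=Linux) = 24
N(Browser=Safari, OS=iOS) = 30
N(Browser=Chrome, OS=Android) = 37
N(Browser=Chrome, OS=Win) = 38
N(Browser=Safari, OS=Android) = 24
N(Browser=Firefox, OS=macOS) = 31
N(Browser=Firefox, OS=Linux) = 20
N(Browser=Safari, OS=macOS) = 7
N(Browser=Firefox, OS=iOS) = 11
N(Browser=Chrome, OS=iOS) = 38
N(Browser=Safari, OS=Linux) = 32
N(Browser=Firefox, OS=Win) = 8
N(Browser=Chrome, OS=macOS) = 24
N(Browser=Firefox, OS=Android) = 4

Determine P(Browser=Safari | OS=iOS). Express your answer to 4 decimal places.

Total with OS=iOS: 38 + 11 + 30 = 79.
P(Browser=Safari | OS=iOS) = 30/79 = 0.3797.

0.3797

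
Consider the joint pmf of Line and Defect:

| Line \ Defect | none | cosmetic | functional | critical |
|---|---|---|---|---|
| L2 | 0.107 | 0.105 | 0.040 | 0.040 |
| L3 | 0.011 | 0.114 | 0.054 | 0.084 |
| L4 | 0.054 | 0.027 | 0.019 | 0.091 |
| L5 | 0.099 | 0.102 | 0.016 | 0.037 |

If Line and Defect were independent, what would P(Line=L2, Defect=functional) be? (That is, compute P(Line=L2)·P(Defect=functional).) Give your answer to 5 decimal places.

0.03767

P(Line=L2) = 0.107 + 0.105 + 0.040 + 0.040 = 0.292.
P(Defect=functional) = 0.040 + 0.054 + 0.019 + 0.016 = 0.129.
Product: 0.292 × 0.129 = 0.03767.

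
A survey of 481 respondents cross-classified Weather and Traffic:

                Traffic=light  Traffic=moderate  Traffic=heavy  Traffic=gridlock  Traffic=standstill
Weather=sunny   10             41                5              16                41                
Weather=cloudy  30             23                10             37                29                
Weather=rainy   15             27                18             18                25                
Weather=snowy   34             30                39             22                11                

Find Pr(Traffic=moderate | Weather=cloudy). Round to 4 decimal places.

0.1783

Total with Weather=cloudy: 30 + 23 + 10 + 37 + 29 = 129.
P(Traffic=moderate | Weather=cloudy) = 23/129 = 0.1783.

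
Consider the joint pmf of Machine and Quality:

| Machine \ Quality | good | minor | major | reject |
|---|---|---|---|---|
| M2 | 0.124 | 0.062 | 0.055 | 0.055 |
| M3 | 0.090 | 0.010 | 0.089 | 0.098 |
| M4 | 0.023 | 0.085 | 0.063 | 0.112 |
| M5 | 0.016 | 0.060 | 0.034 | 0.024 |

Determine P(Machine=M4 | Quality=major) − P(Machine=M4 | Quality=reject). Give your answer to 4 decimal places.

-0.1261

P(Quality=major) = 0.055 + 0.089 + 0.063 + 0.034 = 0.241; P(Machine=M4 | Quality=major) = 0.063/0.241 = 0.26141.
P(Quality=reject) = 0.055 + 0.098 + 0.112 + 0.024 = 0.289; P(Machine=M4 | Quality=reject) = 0.112/0.289 = 0.38754.
Difference = -0.1261.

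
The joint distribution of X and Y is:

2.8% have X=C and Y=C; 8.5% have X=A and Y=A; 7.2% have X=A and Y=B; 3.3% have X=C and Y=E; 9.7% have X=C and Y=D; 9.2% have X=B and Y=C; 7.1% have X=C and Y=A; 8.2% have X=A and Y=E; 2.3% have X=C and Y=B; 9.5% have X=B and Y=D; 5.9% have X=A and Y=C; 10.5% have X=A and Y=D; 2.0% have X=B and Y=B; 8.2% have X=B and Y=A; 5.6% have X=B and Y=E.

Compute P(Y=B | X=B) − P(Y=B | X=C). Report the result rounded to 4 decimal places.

P(X=B) = 0.082 + 0.020 + 0.092 + 0.095 + 0.056 = 0.345; P(Y=B | X=B) = 0.020/0.345 = 0.05797.
P(X=C) = 0.071 + 0.023 + 0.028 + 0.097 + 0.033 = 0.252; P(Y=B | X=C) = 0.023/0.252 = 0.09127.
Difference = -0.0333.

-0.0333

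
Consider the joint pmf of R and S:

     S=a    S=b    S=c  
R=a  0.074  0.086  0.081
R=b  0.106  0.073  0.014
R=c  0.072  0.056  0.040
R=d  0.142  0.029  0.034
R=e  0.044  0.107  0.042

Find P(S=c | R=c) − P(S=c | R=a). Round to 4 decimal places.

P(R=c) = 0.072 + 0.056 + 0.040 = 0.168; P(S=c | R=c) = 0.040/0.168 = 0.23810.
P(R=a) = 0.074 + 0.086 + 0.081 = 0.241; P(S=c | R=a) = 0.081/0.241 = 0.33610.
Difference = -0.0980.

-0.0980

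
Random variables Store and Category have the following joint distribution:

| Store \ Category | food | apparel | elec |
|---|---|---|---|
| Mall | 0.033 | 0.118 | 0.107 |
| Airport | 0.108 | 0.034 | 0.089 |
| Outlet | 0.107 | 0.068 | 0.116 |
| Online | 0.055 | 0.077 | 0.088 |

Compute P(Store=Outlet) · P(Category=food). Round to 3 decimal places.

P(Store=Outlet) = 0.107 + 0.068 + 0.116 = 0.291.
P(Category=food) = 0.033 + 0.108 + 0.107 + 0.055 = 0.303.
Product: 0.291 × 0.303 = 0.088.

0.088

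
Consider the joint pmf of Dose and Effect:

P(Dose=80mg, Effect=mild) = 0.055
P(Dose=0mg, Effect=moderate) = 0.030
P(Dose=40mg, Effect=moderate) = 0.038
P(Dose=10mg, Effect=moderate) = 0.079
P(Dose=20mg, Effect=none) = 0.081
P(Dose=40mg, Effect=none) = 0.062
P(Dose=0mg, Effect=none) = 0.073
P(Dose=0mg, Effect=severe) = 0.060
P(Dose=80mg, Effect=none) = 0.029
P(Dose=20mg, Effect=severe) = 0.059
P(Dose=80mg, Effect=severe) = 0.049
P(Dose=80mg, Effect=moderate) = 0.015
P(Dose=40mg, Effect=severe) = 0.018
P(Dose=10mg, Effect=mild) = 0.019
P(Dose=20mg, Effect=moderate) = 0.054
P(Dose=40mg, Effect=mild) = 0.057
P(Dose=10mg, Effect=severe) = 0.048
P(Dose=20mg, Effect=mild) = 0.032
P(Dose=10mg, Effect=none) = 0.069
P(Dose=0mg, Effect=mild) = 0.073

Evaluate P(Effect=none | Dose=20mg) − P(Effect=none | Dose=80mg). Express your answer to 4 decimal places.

0.1625

P(Dose=20mg) = 0.081 + 0.032 + 0.054 + 0.059 = 0.226; P(Effect=none | Dose=20mg) = 0.081/0.226 = 0.35841.
P(Dose=80mg) = 0.029 + 0.055 + 0.015 + 0.049 = 0.148; P(Effect=none | Dose=80mg) = 0.029/0.148 = 0.19595.
Difference = 0.1625.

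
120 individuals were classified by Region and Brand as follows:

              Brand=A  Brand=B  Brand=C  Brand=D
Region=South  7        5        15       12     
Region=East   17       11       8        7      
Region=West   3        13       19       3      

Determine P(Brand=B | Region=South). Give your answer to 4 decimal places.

Total with Region=South: 7 + 5 + 15 + 12 = 39.
P(Brand=B | Region=South) = 5/39 = 0.1282.

0.1282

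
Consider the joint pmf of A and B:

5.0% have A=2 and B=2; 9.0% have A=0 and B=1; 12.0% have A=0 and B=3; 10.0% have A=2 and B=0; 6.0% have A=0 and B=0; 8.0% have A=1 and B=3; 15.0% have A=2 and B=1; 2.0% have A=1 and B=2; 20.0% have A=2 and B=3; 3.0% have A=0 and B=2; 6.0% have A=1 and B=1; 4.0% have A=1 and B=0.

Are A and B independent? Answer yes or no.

yes

Every cell satisfies P(A,B) = P(A)·P(B). For instance P(A=1) = 0.200, P(B=0) = 0.200, and 0.200×0.200 = 0.040 matches the joint entry. So A and B are independent.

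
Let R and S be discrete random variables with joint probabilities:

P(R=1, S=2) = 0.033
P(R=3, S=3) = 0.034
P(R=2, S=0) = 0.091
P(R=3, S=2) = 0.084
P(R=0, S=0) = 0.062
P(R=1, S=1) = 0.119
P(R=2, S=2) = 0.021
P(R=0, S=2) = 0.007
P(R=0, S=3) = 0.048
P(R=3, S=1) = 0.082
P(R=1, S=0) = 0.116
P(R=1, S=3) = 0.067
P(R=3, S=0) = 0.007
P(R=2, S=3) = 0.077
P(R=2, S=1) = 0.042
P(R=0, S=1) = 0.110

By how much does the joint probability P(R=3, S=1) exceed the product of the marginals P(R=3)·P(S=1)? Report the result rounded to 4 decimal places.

P(R=3) = 0.007 + 0.082 + 0.084 + 0.034 = 0.207.
P(S=1) = 0.110 + 0.119 + 0.042 + 0.082 = 0.353.
P(R=3, S=1) − P(R=3)P(S=1) = 0.082 − 0.207×0.353 = 0.0089.

0.0089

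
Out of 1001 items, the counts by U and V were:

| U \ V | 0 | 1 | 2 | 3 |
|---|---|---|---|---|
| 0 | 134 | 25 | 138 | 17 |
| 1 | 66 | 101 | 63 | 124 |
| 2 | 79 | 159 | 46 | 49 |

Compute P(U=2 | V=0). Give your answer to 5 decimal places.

Total with V=0: 134 + 66 + 79 = 279.
P(U=2 | V=0) = 79/279 = 0.28315.

0.28315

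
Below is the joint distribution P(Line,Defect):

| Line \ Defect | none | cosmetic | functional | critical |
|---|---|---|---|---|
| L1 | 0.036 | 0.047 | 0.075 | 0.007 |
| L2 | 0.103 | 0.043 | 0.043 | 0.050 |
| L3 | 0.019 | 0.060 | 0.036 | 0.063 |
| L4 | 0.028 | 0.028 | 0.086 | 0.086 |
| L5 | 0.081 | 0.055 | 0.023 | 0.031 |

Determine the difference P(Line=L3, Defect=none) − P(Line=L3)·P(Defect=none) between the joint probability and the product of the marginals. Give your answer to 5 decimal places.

-0.02853

P(Line=L3) = 0.019 + 0.060 + 0.036 + 0.063 = 0.178.
P(Defect=none) = 0.036 + 0.103 + 0.019 + 0.028 + 0.081 = 0.267.
P(Line=L3, Defect=none) − P(Line=L3)P(Defect=none) = 0.019 − 0.178×0.267 = -0.02853.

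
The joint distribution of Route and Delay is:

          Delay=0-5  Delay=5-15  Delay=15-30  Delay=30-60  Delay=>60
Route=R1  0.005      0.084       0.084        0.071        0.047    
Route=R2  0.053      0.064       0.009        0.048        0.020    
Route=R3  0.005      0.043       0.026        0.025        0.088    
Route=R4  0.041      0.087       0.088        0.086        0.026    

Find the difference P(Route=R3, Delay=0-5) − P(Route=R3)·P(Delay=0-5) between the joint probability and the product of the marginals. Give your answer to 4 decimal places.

-0.0144

P(Route=R3) = 0.005 + 0.043 + 0.026 + 0.025 + 0.088 = 0.187.
P(Delay=0-5) = 0.005 + 0.053 + 0.005 + 0.041 = 0.104.
P(Route=R3, Delay=0-5) − P(Route=R3)P(Delay=0-5) = 0.005 − 0.187×0.104 = -0.0144.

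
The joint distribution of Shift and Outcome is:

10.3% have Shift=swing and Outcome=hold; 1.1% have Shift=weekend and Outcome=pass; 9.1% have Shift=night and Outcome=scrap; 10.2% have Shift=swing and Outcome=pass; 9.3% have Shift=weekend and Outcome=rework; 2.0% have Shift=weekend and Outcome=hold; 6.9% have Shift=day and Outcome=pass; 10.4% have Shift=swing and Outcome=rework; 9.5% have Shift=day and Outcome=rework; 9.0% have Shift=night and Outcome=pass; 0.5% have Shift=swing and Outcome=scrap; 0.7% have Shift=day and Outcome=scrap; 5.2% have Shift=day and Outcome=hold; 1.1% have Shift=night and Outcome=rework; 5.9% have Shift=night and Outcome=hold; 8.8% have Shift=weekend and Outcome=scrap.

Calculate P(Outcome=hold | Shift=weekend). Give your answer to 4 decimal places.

P(Shift=weekend) = 0.011 + 0.093 + 0.088 + 0.020 = 0.212.
P(Outcome=hold | Shift=weekend) = 0.020/0.212 = 0.0943.

0.0943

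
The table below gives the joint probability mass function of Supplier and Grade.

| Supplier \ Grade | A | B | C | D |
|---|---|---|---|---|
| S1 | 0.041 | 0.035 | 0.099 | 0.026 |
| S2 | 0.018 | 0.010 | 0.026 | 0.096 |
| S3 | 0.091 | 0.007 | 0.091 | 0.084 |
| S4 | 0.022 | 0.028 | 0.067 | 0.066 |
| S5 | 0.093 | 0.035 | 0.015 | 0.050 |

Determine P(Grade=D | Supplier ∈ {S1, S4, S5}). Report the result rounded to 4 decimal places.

0.2461

P(Supplier=S1) = 0.041 + 0.035 + 0.099 + 0.026 = 0.201.
P(Supplier=S4) = 0.022 + 0.028 + 0.067 + 0.066 = 0.183.
P(Supplier=S5) = 0.093 + 0.035 + 0.015 + 0.050 = 0.193.
P(Supplier ∈ {S1, S4, S5}) = 0.201 + 0.183 + 0.193 = 0.577; P(Grade=D, Supplier ∈ {S1, S4, S5}) = 0.026 + 0.066 + 0.050 = 0.142.
P(Grade=D | Supplier ∈ {S1, S4, S5}) = 0.142/0.577 = 0.2461.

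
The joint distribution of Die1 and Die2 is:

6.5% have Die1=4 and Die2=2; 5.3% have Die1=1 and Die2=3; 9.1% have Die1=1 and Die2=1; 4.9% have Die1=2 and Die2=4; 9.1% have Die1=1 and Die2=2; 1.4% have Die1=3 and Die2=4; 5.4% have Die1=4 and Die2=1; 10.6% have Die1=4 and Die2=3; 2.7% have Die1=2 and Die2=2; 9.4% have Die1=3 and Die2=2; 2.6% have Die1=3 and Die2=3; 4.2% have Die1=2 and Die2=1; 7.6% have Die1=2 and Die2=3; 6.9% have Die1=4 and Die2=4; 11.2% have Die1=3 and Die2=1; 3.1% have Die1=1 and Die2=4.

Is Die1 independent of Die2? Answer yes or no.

no

P(Die1=3) = 0.246 and P(Die2=1) = 0.299, so their product is 0.07355, but P(Die1=3, Die2=1) = 0.112. Since these differ, Die1 and Die2 are not independent.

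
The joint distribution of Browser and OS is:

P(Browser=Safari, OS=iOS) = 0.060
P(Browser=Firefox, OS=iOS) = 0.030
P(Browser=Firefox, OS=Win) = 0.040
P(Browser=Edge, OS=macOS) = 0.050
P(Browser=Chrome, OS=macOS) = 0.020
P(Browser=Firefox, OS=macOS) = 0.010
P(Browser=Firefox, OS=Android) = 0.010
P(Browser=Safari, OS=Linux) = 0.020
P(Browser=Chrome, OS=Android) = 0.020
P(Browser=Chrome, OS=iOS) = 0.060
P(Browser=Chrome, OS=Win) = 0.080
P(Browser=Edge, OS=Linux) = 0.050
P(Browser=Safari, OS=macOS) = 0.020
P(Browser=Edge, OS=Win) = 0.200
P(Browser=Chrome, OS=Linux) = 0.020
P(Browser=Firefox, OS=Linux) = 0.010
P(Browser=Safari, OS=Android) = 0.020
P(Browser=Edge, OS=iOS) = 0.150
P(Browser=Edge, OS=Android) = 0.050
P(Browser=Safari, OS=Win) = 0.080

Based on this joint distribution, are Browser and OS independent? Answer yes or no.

Every cell satisfies P(Browser,OS) = P(Browser)·P(OS). For instance P(Browser=Chrome) = 0.200, P(OS=Linux) = 0.100, and 0.200×0.100 = 0.020 matches the joint entry. So Browser and OS are independent.

yes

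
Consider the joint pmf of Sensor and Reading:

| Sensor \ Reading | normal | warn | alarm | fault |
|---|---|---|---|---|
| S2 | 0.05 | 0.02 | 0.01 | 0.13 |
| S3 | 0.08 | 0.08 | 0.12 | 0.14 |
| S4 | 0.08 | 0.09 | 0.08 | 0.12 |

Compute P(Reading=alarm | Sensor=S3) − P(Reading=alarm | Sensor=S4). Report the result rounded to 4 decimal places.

P(Sensor=S3) = 0.08 + 0.08 + 0.12 + 0.14 = 0.42; P(Reading=alarm | Sensor=S3) = 0.12/0.42 = 0.28571.
P(Sensor=S4) = 0.08 + 0.09 + 0.08 + 0.12 = 0.37; P(Reading=alarm | Sensor=S4) = 0.08/0.37 = 0.21622.
Difference = 0.0695.

0.0695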